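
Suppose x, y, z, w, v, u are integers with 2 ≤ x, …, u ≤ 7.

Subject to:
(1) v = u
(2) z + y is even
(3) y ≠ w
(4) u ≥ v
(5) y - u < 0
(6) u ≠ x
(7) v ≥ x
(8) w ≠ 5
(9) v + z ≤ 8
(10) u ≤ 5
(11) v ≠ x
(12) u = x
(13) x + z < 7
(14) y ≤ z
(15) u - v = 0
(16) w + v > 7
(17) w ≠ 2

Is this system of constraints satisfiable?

From constraints 1 and 12, v = u = x, so v = x. But constraint 11 says v ≠ x. Contradiction.

Unsatisfiable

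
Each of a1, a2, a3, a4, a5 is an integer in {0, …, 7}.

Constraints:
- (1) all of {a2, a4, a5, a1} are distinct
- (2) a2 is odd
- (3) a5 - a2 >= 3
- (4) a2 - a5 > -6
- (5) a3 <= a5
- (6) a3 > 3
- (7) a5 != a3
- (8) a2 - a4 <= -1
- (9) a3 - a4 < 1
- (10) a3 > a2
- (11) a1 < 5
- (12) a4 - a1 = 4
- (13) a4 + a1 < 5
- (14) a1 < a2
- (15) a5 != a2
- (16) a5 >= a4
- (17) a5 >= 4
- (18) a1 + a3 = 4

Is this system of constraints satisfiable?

Satisfiable

Try a1 = 0, a2 = 1, a3 = 4, a4 = 4, a5 = 5.
Check constraint 3: a5 - a2 = 4; constraint 4: a2 - a5 = -4. The remaining constraints are straightforward to verify.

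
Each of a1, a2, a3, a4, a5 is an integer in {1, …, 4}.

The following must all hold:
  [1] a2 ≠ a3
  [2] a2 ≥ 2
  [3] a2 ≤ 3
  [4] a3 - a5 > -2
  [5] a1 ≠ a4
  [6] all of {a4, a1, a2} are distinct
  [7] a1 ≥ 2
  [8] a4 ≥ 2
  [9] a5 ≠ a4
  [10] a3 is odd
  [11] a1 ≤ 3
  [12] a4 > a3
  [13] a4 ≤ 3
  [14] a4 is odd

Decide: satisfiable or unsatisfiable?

Unsatisfiable

Constraints 2, 3, 7, 8, 11, and 13 confine each of a4, a1, a2 to the 2 values {2, 3}.
Constraint 6 requires all 3 of them to be distinct, but only 2 values are available — impossible by the pigeonhole principle.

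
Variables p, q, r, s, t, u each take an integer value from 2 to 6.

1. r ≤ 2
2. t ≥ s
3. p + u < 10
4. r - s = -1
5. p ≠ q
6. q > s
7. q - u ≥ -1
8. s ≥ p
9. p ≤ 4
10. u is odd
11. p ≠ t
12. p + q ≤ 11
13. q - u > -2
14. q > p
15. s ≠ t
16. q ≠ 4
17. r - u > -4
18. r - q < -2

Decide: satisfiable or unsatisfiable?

Satisfiable

Try p = 2, q = 6, r = 2, s = 3, t = 6, u = 5.
Check constraint 3: p + u = 7; constraint 4: r - s = -1; constraint 7: q - u = 1. The remaining constraints are straightforward to verify.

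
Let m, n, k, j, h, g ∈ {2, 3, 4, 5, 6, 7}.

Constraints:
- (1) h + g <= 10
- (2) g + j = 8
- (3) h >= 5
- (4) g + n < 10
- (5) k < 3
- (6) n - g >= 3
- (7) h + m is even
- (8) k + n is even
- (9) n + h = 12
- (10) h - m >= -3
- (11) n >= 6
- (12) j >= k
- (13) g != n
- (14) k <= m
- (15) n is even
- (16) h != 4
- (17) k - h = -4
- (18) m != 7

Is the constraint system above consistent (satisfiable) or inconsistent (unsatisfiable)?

The assignment m = 6, n = 6, k = 2, j = 5, h = 6, g = 3 works:
  constraint 1 holds since h + g = 9.
  constraint 2 holds since g + j = 8.
The rest check out directly.

Satisfiable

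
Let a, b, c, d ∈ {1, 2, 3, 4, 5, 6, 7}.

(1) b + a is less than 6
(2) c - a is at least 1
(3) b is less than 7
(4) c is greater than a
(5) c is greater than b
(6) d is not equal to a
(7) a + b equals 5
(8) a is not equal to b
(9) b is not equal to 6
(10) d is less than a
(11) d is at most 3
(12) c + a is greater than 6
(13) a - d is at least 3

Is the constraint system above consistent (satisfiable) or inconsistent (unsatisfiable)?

Setting (a, b, c, d) = (4, 1, 5, 1) satisfies everything: constraint 1: b + a = 5; constraint 2: c - a = 1; constraint 7: a + b = 5, and the others follow.

Satisfiable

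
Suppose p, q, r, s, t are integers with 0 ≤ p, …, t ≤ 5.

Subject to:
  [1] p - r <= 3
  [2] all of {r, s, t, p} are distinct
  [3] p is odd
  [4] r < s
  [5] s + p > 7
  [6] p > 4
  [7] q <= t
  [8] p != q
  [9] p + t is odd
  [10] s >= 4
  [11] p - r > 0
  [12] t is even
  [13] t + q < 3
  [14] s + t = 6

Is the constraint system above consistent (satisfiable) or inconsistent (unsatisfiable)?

Satisfiable

Try p = 5, q = 0, r = 3, s = 4, t = 2.
Check constraint 1: p - r = 2; constraint 5: s + p = 9. The remaining constraints are straightforward to verify.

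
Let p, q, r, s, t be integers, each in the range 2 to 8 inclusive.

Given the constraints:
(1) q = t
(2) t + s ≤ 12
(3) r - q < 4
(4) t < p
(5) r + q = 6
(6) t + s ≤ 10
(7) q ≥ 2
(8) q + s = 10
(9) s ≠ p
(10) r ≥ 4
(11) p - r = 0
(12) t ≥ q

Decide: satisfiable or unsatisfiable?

The assignment p = 4, q = 2, r = 4, s = 8, t = 2 works:
  constraint 2 holds since t + s = 10.
  constraint 3 holds since r - q = 2.
The rest check out directly.

Satisfiable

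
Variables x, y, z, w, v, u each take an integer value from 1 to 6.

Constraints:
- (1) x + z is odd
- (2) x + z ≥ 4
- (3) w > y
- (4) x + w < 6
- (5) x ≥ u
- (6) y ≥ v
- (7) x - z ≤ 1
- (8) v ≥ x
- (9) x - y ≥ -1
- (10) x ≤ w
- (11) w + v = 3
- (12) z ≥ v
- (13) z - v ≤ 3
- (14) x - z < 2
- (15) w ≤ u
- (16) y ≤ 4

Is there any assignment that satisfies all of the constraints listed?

Unsatisfiable

Constraints 3, 5, 6, 8, and 15 give v ≤ y, y < w, w ≤ u, u ≤ x, x ≤ v. Chaining: v ≤ y < w ≤ u ≤ x ≤ v, which forces v < v — impossible.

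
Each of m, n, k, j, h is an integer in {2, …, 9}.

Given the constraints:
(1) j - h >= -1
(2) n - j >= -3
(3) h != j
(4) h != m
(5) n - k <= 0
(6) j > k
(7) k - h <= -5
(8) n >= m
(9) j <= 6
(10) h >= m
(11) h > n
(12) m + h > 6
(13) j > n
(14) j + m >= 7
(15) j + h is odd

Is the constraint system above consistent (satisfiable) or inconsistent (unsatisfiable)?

Constraints 1, 2, 5, and 7 give n − j ≥ -3, j − h ≥ -1, h − k ≥ 5, k − n ≥ 0.
Adding all 4 inequalities: the left sides telescope to 0, and the right sides sum to (-3) + (-1) + 5 + 0 = 1. So 0 ≥ 1, which is false.

Unsatisfiable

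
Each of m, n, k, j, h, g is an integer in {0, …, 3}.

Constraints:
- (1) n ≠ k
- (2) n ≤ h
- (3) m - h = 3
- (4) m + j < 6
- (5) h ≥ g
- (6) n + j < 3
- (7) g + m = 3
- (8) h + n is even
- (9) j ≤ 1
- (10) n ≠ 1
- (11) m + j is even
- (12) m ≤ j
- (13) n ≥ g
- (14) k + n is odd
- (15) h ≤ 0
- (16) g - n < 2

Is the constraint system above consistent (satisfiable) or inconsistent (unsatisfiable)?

Unsatisfiable

From constraints 5 and 15: g ≤ h ≤ 0. From constraints 9 and 12: m ≤ j ≤ 1. Hence g + m ≤ 1. But constraint 7 requires g + m = 3, and 3 > 1. Contradiction.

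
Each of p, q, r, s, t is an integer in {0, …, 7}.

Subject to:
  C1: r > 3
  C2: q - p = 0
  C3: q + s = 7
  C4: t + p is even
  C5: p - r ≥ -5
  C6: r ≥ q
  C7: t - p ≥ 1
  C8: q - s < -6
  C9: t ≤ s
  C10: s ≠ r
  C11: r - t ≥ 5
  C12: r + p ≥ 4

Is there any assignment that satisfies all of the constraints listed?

Unsatisfiable

Constraints 5, 7, and 11 give p − r ≥ -5, r − t ≥ 5, t − p ≥ 1.
Adding all 3 inequalities: the left sides telescope to 0, and the right sides sum to (-5) + 5 + 1 = 1. So 0 ≥ 1, which is false.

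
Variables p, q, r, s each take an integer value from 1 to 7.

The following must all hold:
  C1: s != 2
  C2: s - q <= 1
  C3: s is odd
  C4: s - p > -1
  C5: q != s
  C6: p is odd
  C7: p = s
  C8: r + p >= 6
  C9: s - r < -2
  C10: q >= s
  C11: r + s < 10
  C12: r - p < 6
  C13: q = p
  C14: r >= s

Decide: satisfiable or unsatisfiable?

From constraints 7 and 13, q = p = s, so q = s. But constraint 5 says q ≠ s. Contradiction.

Unsatisfiable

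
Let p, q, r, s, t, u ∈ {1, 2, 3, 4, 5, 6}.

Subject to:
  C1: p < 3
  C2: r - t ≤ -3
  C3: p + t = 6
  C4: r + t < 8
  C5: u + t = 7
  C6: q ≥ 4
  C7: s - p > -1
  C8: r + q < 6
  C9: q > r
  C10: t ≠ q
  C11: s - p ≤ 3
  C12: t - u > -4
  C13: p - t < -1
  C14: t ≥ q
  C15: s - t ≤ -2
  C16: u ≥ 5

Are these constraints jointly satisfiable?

From constraint 16: u ≥ 5. From constraints 6 and 14: t ≥ q ≥ 4. Hence u + t ≥ 9. But constraint 5 requires u + t = 7, and 7 < 9. Contradiction.

Unsatisfiable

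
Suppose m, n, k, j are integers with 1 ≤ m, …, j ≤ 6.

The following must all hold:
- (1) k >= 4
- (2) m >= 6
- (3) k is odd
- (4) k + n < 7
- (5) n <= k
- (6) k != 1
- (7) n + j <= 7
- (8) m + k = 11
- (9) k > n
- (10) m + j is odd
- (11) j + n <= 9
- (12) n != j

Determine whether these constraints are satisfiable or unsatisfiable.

The assignment m = 6, n = 1, k = 5, j = 5 works:
  constraint 4 holds since k + n = 6.
  constraint 7 holds since n + j = 6.
  constraint 8 holds since m + k = 11.
The rest check out directly.

Satisfiable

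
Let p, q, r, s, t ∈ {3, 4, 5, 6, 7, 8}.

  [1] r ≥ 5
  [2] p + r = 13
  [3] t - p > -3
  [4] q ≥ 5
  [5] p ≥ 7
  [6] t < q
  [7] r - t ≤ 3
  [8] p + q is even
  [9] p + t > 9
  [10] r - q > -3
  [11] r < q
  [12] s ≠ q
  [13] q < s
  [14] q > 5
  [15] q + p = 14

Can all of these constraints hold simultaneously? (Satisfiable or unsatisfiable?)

Satisfiable

One satisfying assignment is p = 7, q = 7, r = 6, s = 8, t = 5.
For the less obvious constraints — constraint 2: p + r = 13; constraint 3: t - p = -2; constraint 7: r - t = 1 — and the others hold by inspection.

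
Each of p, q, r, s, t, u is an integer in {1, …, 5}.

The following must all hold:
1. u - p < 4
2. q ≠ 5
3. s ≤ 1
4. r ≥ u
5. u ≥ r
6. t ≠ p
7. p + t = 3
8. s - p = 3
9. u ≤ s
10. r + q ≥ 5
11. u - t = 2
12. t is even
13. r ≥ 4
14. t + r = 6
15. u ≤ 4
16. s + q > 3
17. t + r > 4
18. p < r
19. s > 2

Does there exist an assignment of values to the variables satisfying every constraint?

From constraints 5 and 13: u ≥ r and r ≥ 4, so u ≥ 4. From constraints 3 and 9: u ≤ s and s ≤ 1, so u ≤ 1. But 1 < 4, so no value of u works.

Unsatisfiable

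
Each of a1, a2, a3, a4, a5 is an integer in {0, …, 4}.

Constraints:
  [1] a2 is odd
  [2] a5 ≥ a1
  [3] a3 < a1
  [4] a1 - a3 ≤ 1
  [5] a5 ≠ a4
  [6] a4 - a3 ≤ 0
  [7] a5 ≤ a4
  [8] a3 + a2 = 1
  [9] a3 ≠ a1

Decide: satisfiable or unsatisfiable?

Unsatisfiable

Constraints 2, 3, 6, and 7 give a5 ≤ a4, a4 ≤ a3, a3 < a1, a1 ≤ a5. Chaining: a5 ≤ a4 ≤ a3 < a1 ≤ a5, which forces a5 < a5 — impossible.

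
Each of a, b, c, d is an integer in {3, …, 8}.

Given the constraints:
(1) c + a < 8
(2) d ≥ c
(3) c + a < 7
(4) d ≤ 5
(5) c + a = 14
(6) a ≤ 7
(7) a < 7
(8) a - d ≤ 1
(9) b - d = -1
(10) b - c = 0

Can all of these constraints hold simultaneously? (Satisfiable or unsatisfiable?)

Unsatisfiable

From constraints 2 and 4: c ≤ d ≤ 5. From constraint 6: a ≤ 7. Hence c + a ≤ 12. But constraint 5 requires c + a = 14, and 14 > 12. Contradiction.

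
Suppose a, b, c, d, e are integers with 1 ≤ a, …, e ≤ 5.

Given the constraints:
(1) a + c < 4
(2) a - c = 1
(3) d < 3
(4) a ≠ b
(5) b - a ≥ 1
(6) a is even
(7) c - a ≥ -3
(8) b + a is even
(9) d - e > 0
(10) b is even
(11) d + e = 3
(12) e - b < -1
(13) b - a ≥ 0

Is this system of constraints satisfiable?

Satisfiable

Take a = 2, b = 4, c = 1, d = 2, e = 1. Then constraint 1: a + c = 3; constraint 2: a - c = 1, and every other listed constraint is also met.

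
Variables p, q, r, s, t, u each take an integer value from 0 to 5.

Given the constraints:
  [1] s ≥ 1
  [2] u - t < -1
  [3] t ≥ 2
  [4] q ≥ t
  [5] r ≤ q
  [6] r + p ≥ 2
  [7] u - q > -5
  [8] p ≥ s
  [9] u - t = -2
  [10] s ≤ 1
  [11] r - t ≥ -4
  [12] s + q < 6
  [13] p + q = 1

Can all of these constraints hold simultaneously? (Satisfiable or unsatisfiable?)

Unsatisfiable

From constraints 1 and 8: p ≥ s ≥ 1. From constraints 3 and 4: q ≥ t ≥ 2. Hence p + q ≥ 3. But constraint 13 requires p + q = 1, and 1 < 3. Contradiction.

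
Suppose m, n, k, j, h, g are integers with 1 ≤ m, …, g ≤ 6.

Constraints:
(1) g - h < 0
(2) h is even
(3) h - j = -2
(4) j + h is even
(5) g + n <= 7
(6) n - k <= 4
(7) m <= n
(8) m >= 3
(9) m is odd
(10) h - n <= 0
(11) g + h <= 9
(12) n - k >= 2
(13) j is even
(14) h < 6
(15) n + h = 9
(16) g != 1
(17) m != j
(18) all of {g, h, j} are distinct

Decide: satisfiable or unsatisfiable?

The assignment m = 5, n = 5, k = 2, j = 6, h = 4, g = 2 works:
  constraint 1 holds since g - h = -2.
  constraint 3 holds since h - j = -2.
  constraint 5 holds since g + n = 7.
The rest check out directly.

Satisfiable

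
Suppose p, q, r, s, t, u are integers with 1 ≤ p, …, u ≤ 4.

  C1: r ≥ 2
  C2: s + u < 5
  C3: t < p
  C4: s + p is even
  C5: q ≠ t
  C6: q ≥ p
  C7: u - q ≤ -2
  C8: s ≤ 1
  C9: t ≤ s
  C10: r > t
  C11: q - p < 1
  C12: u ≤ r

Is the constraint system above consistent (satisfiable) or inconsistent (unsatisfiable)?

Setting (p, q, r, s, t, u) = (3, 3, 2, 1, 1, 1) satisfies everything: constraint 2: s + u = 2; constraint 7: u - q = -2, and the others follow.

Satisfiable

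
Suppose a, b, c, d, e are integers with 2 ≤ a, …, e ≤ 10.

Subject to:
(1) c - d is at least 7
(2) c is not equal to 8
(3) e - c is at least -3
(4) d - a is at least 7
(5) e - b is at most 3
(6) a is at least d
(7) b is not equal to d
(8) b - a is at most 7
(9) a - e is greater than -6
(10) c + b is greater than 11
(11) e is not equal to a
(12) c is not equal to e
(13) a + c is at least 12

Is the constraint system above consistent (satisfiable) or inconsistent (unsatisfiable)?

Unsatisfiable

Constraints 1, 3, 4, 5, and 8 give d − a ≥ 7, a − b ≥ -7, b − e ≥ -3, e − c ≥ -3, c − d ≥ 7.
Adding all 5 inequalities: the left sides telescope to 0, and the right sides sum to 7 + (-7) + (-3) + (-3) + 7 = 1. So 0 ≥ 1, which is false.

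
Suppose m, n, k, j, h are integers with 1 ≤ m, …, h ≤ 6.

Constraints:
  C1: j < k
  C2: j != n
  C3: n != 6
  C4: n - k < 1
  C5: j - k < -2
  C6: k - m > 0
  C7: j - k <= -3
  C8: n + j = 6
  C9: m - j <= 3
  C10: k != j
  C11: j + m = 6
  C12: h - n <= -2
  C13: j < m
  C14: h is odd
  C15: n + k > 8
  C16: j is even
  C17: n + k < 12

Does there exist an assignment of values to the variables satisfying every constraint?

Take m = 4, n = 4, k = 6, j = 2, h = 1. Then constraint 4: n - k = -2; constraint 5: j - k = -4, and every other listed constraint is also met.

Satisfiable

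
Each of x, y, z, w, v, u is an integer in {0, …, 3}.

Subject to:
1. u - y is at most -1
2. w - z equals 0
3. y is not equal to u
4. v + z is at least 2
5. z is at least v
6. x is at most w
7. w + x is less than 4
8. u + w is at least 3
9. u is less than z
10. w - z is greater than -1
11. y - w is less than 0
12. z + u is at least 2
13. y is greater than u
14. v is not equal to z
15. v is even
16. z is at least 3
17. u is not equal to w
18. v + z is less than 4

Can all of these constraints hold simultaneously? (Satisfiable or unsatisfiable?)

Satisfiable

The assignment x = 0, y = 2, z = 3, w = 3, v = 0, u = 0 works:
  constraint 1 holds since u - y = -2.
  constraint 2 holds since w - z = 0.
  constraint 4 holds since v + z = 3.
The rest check out directly.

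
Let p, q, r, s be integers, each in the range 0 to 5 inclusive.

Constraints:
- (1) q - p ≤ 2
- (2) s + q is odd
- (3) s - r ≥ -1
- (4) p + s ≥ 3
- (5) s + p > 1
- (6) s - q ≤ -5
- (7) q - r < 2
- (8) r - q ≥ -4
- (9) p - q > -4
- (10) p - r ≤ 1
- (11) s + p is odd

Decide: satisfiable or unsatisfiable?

Constraints 1, 3, 6, and 10 give s − r ≥ -1, r − p ≥ -1, p − q ≥ -2, q − s ≥ 5.
Adding all 4 inequalities: the left sides telescope to 0, and the right sides sum to (-1) + (-1) + (-2) + 5 = 1. So 0 ≥ 1, which is false.

Unsatisfiable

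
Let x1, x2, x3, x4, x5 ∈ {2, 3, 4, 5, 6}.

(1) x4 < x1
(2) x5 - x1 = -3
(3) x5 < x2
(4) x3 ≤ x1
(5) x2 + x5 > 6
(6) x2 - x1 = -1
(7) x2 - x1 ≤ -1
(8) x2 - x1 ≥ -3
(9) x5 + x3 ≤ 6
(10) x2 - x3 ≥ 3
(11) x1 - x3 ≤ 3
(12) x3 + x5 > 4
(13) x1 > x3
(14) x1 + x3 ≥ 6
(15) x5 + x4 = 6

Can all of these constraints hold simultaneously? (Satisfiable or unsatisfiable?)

Unsatisfiable

Constraints 7, 10, and 11 give x1 − x2 ≥ 1, x2 − x3 ≥ 3, x3 − x1 ≥ -3.
Adding all 3 inequalities: the left sides telescope to 0, and the right sides sum to 1 + 3 + (-3) = 1. So 0 ≥ 1, which is false.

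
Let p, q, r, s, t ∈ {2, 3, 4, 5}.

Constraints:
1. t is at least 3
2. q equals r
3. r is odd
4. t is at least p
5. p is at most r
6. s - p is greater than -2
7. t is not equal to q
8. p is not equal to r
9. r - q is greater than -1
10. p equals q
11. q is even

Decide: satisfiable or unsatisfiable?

From constraints 2 and 10, p = q = r, so p = r. But constraint 8 says p ≠ r. Contradiction.

Unsatisfiable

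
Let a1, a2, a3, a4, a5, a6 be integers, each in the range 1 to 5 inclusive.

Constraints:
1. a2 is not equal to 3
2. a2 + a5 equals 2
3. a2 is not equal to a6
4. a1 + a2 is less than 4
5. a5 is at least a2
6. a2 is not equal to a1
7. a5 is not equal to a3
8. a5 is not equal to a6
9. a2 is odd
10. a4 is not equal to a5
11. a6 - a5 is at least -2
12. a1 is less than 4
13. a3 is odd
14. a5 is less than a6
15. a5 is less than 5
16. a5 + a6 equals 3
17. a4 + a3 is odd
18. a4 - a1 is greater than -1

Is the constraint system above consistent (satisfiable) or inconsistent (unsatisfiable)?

Setting (a1, a2, a3, a4, a5, a6) = (2, 1, 3, 2, 1, 2) satisfies everything: constraint 2: a2 + a5 = 2; constraint 4: a1 + a2 = 3, and the others follow.

Satisfiable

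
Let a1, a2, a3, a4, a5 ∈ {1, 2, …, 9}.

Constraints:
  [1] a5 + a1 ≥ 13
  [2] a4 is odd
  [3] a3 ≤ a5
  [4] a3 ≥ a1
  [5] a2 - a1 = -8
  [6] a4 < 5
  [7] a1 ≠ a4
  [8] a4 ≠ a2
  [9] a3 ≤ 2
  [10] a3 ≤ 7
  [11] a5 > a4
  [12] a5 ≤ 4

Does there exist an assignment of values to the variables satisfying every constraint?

From constraint 12: a5 ≤ 4. From constraints 4 and 10: a1 ≤ a3 ≤ 7. Hence a5 + a1 ≤ 11. But constraint 1 requires a5 + a1 ≥ 13, and 13 > 11. Contradiction.

Unsatisfiable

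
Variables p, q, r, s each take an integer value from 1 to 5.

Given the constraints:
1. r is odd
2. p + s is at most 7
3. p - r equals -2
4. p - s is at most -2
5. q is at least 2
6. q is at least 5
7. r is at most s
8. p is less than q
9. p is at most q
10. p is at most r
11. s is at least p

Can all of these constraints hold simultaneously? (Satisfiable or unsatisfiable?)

Satisfiable

One satisfying assignment is p = 1, q = 5, r = 3, s = 4.
For the less obvious constraints — constraint 2: p + s = 5; constraint 3: p - r = -2; constraint 4: p - s = -3 — and the others hold by inspection.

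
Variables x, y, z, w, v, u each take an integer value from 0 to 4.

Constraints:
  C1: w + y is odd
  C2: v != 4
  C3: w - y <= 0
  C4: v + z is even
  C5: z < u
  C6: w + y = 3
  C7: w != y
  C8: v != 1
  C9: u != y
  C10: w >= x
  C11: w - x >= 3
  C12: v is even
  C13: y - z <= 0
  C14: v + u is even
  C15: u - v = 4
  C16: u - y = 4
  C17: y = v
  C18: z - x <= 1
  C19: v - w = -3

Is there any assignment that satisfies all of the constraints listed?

Constraints 3, 11, 13, and 18 give z − y ≥ 0, y − w ≥ 0, w − x ≥ 3, x − z ≥ -1.
Adding all 4 inequalities: the left sides telescope to 0, and the right sides sum to 0 + 0 + 3 + (-1) = 2. So 0 ≥ 2, which is false.

Unsatisfiable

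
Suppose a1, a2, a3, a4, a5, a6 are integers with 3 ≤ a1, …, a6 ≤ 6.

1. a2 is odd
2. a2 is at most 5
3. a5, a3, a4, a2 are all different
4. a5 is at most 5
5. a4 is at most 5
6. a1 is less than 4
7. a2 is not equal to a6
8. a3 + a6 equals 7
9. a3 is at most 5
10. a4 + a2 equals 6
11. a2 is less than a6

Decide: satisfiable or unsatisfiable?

Constraints 2, 4, 5, and 9 confine each of a5, a3, a4, a2 to the 3 values {3, …, 5} (the domain already gives each ≥ 3).
Constraint 3 requires all 4 of them to be distinct, but only 3 values are available — impossible by the pigeonhole principle.

Unsatisfiable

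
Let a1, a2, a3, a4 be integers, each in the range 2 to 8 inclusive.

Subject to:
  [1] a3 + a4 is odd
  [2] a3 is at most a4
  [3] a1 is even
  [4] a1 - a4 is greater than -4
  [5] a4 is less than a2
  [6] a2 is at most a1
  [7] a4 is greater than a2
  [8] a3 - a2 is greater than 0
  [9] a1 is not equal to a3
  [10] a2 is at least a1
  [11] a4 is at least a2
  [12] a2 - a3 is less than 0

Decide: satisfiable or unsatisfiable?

Constraints 2, 5, and 8 give a2 < a3, a3 ≤ a4, a4 < a2. Chaining: a2 < a3 ≤ a4 < a2, which forces a2 < a2 — impossible.

Unsatisfiable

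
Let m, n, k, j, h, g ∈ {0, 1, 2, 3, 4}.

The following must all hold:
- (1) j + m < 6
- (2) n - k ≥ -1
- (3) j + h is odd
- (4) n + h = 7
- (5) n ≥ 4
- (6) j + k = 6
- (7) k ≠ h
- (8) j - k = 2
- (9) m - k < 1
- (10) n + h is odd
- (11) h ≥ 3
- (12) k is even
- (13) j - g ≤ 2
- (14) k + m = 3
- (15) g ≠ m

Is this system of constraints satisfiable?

Setting (m, n, k, j, h, g) = (1, 4, 2, 4, 3, 4) satisfies everything: constraint 1: j + m = 5; constraint 2: n - k = 2, and the others follow.

Satisfiable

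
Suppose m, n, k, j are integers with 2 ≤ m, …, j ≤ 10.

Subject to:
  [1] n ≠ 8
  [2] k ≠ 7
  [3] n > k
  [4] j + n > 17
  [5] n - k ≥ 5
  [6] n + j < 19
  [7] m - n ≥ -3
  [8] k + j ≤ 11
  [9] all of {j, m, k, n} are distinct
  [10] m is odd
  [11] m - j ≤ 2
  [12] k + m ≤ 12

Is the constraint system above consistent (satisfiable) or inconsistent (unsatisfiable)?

The assignment m = 9, n = 10, k = 2, j = 8 works:
  constraint 4 holds since j + n = 18.
  constraint 5 holds since n - k = 8.
  constraint 6 holds since n + j = 18.
The rest check out directly.

Satisfiable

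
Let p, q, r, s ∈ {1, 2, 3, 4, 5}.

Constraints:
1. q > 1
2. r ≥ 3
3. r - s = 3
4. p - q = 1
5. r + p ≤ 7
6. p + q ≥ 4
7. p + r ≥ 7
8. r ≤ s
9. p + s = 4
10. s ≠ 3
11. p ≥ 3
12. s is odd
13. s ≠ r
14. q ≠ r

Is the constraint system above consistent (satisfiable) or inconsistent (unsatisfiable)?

Unsatisfiable

From constraint 11: p ≥ 3. From constraints 2 and 8: s ≥ r ≥ 3. Hence p + s ≥ 6. But constraint 9 requires p + s = 4, and 4 < 6. Contradiction.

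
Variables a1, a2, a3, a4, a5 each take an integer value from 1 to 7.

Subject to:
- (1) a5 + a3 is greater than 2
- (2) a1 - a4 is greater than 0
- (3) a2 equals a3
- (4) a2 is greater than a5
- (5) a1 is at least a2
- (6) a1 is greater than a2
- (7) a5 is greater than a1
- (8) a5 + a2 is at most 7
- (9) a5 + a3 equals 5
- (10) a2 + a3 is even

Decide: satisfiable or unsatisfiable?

Constraints 4, 6, and 7 give a2 < a1, a1 < a5, a5 < a2. Chaining: a2 < a1 < a5 < a2, which forces a2 < a2 — impossible.

Unsatisfiable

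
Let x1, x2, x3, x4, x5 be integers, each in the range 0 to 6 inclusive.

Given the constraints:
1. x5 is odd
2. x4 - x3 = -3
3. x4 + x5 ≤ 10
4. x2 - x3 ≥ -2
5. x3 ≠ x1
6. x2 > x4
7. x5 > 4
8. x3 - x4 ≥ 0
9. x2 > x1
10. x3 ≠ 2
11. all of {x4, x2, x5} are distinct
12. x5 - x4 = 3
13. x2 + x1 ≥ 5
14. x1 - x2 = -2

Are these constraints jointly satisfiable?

Satisfiable

The assignment x1 = 2, x2 = 4, x3 = 5, x4 = 2, x5 = 5 works:
  constraint 2 holds since x4 - x3 = -3.
  constraint 3 holds since x4 + x5 = 7.
The rest check out directly.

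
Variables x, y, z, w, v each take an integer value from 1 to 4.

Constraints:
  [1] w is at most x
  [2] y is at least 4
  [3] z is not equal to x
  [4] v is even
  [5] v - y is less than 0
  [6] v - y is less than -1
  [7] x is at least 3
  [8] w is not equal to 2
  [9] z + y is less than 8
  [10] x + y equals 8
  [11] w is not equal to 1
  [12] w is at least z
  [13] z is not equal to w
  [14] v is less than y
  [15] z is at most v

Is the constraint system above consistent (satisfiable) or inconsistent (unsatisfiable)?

Satisfiable

The assignment x = 4, y = 4, z = 2, w = 3, v = 2 works:
  constraint 5 holds since v - y = -2.
  constraint 6 holds since v - y = -2.
The rest check out directly.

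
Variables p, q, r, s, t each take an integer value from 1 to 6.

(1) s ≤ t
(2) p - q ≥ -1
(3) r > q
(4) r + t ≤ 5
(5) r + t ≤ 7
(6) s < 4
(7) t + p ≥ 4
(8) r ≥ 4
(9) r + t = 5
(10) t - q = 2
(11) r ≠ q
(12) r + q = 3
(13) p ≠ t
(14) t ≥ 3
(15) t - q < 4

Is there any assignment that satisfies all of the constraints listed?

From constraint 8: r ≥ 4. From constraint 14: t ≥ 3. Hence r + t ≥ 7. But constraint 9 requires r + t = 5, and 5 < 7. Contradiction.

Unsatisfiable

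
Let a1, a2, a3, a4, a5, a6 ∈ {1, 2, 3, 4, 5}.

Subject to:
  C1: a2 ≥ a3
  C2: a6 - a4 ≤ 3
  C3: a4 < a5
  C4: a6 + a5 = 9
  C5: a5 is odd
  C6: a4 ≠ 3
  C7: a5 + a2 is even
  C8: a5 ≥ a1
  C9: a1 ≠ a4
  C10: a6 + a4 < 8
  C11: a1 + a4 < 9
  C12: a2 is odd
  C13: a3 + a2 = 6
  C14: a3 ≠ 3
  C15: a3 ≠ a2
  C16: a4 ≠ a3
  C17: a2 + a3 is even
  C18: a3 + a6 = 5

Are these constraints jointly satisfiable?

Satisfiable

The assignment a1 = 5, a2 = 5, a3 = 1, a4 = 2, a5 = 5, a6 = 4 works:
  constraint 2 holds since a6 - a4 = 2.
  constraint 4 holds since a6 + a5 = 9.
The rest check out directly.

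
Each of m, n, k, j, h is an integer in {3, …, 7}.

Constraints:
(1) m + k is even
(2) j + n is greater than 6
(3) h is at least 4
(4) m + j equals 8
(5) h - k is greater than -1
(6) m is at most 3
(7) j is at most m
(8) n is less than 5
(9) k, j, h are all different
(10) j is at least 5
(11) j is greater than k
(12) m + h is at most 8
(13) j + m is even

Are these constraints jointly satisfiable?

Unsatisfiable

From constraints 7 and 10: m ≥ j and j ≥ 5, so m ≥ 5. From constraint 6: m ≤ 3. But 3 < 5, so no value of m works.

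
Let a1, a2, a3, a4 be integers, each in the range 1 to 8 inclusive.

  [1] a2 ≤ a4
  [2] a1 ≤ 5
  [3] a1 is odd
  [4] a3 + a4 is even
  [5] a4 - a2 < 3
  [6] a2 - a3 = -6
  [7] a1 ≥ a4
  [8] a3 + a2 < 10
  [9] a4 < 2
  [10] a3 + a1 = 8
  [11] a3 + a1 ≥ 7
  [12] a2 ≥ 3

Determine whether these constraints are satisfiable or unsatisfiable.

From constraints 1 and 12: a4 ≥ a2 and a2 ≥ 3, so a4 ≥ 3. From constraint 9: a4 ≤ 1. But 1 < 3, so no value of a4 works.

Unsatisfiable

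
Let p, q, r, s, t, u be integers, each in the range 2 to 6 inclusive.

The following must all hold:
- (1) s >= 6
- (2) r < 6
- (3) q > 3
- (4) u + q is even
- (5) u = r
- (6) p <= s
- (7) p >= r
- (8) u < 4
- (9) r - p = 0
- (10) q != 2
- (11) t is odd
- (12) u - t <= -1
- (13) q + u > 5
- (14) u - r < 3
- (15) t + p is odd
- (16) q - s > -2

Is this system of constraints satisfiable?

The assignment p = 2, q = 6, r = 2, s = 6, t = 5, u = 2 works:
  constraint 9 holds since r - p = 0.
  constraint 12 holds since u - t = -3.
  constraint 13 holds since q + u = 8.
The rest check out directly.

Satisfiable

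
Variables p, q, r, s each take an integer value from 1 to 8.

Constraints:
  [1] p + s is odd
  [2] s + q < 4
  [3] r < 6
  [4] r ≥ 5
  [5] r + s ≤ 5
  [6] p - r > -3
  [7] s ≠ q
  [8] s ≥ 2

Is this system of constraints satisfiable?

From constraint 4: r ≥ 5. From constraint 8: s ≥ 2. Hence r + s ≥ 7. But constraint 5 requires r + s ≤ 5, and 5 < 7. Contradiction.

Unsatisfiable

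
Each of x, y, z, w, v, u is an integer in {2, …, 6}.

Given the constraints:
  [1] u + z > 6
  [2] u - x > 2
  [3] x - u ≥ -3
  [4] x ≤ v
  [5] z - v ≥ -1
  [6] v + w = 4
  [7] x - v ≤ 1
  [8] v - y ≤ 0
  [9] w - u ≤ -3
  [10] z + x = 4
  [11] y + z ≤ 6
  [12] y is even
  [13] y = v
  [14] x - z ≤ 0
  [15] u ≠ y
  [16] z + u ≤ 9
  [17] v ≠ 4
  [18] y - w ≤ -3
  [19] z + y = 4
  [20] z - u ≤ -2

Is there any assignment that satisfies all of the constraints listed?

Unsatisfiable

Constraints 3, 7, 8, 9, and 18 give w − y ≥ 3, y − v ≥ 0, v − x ≥ -1, x − u ≥ -3, u − w ≥ 3.
Adding all 5 inequalities: the left sides telescope to 0, and the right sides sum to 3 + 0 + (-1) + (-3) + 3 = 2. So 0 ≥ 2, which is false.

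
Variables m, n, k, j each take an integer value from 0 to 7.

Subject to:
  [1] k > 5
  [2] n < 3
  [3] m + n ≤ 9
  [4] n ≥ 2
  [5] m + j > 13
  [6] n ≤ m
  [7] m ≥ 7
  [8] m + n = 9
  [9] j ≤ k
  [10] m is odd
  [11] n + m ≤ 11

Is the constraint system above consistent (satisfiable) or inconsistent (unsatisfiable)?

Satisfiable

Setting (m, n, k, j) = (7, 2, 7, 7) satisfies everything: constraint 3: m + n = 9; constraint 5: m + j = 14; constraint 8: m + n = 9, and the others follow.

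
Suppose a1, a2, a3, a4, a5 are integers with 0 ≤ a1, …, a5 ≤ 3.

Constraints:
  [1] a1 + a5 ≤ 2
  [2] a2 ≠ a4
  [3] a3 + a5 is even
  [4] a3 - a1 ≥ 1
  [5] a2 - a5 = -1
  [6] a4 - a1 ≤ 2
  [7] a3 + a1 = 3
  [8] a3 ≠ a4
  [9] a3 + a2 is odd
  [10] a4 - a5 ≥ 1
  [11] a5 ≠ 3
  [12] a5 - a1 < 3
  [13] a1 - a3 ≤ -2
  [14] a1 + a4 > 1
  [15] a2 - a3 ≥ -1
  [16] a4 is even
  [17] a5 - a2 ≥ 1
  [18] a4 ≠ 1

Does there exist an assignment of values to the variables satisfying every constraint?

Constraints 6, 10, 13, 15, and 17 give a2 − a3 ≥ -1, a3 − a1 ≥ 2, a1 − a4 ≥ -2, a4 − a5 ≥ 1, a5 − a2 ≥ 1.
Adding all 5 inequalities: the left sides telescope to 0, and the right sides sum to (-1) + 2 + (-2) + 1 + 1 = 1. So 0 ≥ 1, which is false.

Unsatisfiable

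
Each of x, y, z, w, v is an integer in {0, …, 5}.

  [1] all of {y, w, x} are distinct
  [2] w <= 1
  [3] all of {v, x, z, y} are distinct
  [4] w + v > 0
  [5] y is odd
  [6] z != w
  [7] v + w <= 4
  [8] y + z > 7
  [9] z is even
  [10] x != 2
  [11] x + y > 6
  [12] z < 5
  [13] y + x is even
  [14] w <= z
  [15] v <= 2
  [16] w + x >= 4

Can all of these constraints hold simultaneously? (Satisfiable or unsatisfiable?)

Try x = 3, y = 5, z = 4, w = 1, v = 0.
Check constraint 4: w + v = 1; constraint 7: v + w = 1; constraint 8: y + z = 9. The remaining constraints are straightforward to verify.

Satisfiable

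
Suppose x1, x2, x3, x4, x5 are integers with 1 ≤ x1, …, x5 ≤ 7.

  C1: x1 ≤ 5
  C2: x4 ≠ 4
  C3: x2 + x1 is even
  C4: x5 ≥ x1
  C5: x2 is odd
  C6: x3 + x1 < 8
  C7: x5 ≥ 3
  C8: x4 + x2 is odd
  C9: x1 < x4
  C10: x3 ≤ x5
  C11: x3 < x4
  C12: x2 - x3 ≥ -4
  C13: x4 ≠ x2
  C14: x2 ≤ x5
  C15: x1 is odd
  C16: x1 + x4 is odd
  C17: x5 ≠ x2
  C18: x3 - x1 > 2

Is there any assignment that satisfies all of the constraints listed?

Try x1 = 1, x2 = 1, x3 = 4, x4 = 6, x5 = 4.
Check constraint 6: x3 + x1 = 5; constraint 12: x2 - x3 = -3. The remaining constraints are straightforward to verify.

Satisfiable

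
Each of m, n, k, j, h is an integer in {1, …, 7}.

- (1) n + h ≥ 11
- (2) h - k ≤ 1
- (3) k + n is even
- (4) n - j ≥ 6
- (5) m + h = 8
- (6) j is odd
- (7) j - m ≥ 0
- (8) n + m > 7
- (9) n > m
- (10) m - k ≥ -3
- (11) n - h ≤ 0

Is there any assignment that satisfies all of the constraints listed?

Constraints 2, 4, 7, 10, and 11 give j − m ≥ 0, m − k ≥ -3, k − h ≥ -1, h − n ≥ 0, n − j ≥ 6.
Adding all 5 inequalities: the left sides telescope to 0, and the right sides sum to 0 + (-3) + (-1) + 0 + 6 = 2. So 0 ≥ 2, which is false.

Unsatisfiable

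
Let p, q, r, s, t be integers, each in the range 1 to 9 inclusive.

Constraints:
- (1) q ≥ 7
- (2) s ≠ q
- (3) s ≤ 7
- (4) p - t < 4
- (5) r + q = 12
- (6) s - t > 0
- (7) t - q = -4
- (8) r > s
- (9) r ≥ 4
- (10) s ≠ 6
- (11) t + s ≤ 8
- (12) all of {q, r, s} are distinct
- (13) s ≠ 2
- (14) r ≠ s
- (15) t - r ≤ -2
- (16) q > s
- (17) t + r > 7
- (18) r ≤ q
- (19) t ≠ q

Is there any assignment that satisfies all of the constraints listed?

The assignment p = 4, q = 7, r = 5, s = 4, t = 3 works:
  constraint 4 holds since p - t = 1.
  constraint 5 holds since r + q = 12.
  constraint 6 holds since s - t = 1.
The rest check out directly.

Satisfiable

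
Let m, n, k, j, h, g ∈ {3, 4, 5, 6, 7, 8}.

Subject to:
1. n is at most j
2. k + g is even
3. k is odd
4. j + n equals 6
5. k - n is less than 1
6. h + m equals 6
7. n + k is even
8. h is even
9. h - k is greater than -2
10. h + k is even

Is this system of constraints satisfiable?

Constraint 8 makes h even and constraint 3 makes k odd, so h + k must be odd. Constraint 10 says h + k is even — contradiction.

Unsatisfiable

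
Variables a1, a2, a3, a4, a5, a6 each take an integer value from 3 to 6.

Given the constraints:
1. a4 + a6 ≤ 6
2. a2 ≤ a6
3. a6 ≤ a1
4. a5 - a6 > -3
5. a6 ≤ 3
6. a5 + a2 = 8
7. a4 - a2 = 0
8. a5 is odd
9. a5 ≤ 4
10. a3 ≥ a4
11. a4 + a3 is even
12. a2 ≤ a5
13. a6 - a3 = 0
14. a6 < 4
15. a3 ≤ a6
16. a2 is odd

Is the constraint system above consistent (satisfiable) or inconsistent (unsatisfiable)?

From constraint 9: a5 ≤ 4. From constraints 2 and 5: a2 ≤ a6 ≤ 3. Hence a5 + a2 ≤ 7. But constraint 6 requires a5 + a2 = 8, and 8 > 7. Contradiction.

Unsatisfiable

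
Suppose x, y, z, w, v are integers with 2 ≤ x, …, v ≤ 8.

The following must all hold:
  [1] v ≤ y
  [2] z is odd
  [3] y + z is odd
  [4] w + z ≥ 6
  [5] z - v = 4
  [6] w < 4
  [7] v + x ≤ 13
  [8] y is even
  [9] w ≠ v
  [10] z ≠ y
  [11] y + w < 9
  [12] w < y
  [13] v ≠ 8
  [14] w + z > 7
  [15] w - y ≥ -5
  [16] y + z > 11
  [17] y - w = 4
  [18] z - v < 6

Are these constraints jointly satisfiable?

Setting (x, y, z, w, v) = (8, 6, 7, 2, 3) satisfies everything: constraint 4: w + z = 9; constraint 5: z - v = 4; constraint 7: v + x = 11, and the others follow.

Satisfiable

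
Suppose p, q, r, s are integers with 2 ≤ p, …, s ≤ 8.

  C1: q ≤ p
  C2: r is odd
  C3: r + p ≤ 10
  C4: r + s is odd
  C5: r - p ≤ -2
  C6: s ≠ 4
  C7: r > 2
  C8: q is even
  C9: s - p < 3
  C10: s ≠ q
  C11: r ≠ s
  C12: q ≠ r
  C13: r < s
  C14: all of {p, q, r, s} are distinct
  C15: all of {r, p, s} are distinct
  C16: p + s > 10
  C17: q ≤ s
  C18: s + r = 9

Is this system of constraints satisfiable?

One satisfying assignment is p = 5, q = 4, r = 3, s = 6.
For the less obvious constraints — constraint 3: r + p = 8; constraint 5: r - p = -2; constraint 9: s - p = 1 — and the others hold by inspection.

Satisfiable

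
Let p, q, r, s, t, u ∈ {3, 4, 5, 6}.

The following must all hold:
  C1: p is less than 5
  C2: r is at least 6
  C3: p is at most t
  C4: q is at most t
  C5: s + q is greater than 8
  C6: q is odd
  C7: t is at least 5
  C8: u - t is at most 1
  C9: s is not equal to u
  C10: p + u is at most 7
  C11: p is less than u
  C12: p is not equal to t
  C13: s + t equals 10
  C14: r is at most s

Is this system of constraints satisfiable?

Unsatisfiable

From constraints 2 and 14: s ≥ r ≥ 6. From constraint 7: t ≥ 5. Hence s + t ≥ 11. But constraint 13 requires s + t = 10, and 10 < 11. Contradiction.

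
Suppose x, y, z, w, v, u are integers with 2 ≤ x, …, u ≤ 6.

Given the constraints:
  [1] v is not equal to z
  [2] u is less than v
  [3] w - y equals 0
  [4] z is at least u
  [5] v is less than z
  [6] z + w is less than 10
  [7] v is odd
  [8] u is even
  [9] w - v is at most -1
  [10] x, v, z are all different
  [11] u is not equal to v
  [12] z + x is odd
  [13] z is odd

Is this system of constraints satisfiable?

Try x = 6, y = 2, z = 5, w = 2, v = 3, u = 2.
Check constraint 3: w - y = 0; constraint 6: z + w = 7; constraint 9: w - v = -1. The remaining constraints are straightforward to verify.

Satisfiable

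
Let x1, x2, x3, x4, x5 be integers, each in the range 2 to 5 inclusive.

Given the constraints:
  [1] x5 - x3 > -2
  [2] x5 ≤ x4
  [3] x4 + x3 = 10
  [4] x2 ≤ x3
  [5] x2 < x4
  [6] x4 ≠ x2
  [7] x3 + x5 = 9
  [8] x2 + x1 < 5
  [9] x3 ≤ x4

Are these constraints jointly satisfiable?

Take x1 = 2, x2 = 2, x3 = 5, x4 = 5, x5 = 4. Then constraint 1: x5 - x3 = -1; constraint 3: x4 + x3 = 10, and every other listed constraint is also met.

Satisfiable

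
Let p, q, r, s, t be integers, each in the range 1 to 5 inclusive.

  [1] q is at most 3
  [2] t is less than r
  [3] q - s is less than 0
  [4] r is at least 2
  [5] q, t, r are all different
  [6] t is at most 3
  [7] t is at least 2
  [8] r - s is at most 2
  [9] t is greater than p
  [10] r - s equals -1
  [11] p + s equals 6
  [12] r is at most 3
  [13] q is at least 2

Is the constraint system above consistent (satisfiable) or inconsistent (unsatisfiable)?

Constraints 1, 4, 6, 7, 12, and 13 confine each of q, t, r to the 2 values {2, 3}.
Constraint 5 requires all 3 of them to be distinct, but only 2 values are available — impossible by the pigeonhole principle.

Unsatisfiable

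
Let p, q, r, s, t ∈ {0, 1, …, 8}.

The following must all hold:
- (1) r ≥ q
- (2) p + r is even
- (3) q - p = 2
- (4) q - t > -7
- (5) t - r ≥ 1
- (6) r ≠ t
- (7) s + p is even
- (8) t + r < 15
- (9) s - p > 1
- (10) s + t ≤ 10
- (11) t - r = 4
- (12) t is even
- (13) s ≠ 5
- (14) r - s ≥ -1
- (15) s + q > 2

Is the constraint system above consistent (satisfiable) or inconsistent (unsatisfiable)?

Setting (p, q, r, s, t) = (0, 2, 4, 2, 8) satisfies everything: constraint 3: q - p = 2; constraint 4: q - t = -6, and the others follow.

Satisfiable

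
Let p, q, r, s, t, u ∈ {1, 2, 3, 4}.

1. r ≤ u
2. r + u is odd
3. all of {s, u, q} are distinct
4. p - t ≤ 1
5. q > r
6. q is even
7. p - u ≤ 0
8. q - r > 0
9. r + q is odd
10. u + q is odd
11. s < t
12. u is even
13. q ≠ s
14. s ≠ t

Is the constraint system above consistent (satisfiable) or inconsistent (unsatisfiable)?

Unsatisfiable

Constraint 12 makes u even and constraint 6 makes q even, so u + q must be even. Constraint 10 says u + q is odd — contradiction.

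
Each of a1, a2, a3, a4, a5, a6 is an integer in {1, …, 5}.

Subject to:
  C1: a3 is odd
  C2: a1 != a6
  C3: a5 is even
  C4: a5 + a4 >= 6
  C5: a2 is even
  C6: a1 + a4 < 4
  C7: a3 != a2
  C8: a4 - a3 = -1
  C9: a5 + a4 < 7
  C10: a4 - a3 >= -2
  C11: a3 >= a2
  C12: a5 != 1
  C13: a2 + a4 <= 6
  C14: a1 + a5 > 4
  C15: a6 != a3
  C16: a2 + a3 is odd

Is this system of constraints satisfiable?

Take a1 = 1, a2 = 2, a3 = 3, a4 = 2, a5 = 4, a6 = 2. Then constraint 4: a5 + a4 = 6; constraint 6: a1 + a4 = 3; constraint 8: a4 - a3 = -1, and every other listed constraint is also met.

Satisfiable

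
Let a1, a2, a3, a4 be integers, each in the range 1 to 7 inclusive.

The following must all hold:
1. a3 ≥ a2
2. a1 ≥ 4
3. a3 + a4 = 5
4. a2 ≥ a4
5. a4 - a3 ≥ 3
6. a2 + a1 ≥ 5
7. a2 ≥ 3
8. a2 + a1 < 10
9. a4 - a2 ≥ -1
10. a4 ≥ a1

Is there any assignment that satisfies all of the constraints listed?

From constraints 1 and 7: a3 ≥ a2 ≥ 3. From constraints 2 and 10: a4 ≥ a1 ≥ 4. Hence a3 + a4 ≥ 7. But constraint 3 requires a3 + a4 = 5, and 5 < 7. Contradiction.

Unsatisfiable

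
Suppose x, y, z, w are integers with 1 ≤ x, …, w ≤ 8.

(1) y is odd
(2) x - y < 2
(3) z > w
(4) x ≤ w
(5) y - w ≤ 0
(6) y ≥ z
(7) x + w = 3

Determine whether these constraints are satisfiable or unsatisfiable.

Constraints 3, 5, and 6 give z ≤ y, y ≤ w, w < z. Chaining: z ≤ y ≤ w < z, which forces z < z — impossible.

Unsatisfiable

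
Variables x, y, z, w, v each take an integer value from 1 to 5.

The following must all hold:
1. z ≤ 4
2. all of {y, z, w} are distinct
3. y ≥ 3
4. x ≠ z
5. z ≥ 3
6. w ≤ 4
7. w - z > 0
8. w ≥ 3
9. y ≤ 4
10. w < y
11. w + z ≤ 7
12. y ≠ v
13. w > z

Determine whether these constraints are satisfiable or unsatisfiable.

Constraints 1, 3, 5, 6, 8, and 9 confine each of y, z, w to the 2 values {3, 4}.
Constraint 2 requires all 3 of them to be distinct, but only 2 values are available — impossible by the pigeonhole principle.

Unsatisfiable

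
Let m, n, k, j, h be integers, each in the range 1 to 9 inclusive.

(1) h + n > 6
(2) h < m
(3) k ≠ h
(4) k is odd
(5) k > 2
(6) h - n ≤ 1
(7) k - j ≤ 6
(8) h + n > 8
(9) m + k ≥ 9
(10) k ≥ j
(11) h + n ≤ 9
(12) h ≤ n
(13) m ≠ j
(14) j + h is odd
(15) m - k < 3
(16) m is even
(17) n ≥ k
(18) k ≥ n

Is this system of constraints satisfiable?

Satisfiable

One satisfying assignment is m = 6, n = 5, k = 5, j = 1, h = 4.
For the less obvious constraints — constraint 1: h + n = 9; constraint 6: h - n = -1; constraint 7: k - j = 4 — and the others hold by inspection.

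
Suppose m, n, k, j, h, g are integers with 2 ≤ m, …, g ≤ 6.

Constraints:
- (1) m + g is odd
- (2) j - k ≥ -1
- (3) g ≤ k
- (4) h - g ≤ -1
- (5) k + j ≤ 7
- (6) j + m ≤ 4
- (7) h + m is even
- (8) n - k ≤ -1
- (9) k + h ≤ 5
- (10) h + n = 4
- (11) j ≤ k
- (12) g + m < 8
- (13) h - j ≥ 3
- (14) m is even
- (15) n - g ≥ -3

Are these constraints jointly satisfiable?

Unsatisfiable

Constraints 2, 4, 8, 13, and 15 give k − n ≥ 1, n − g ≥ -3, g − h ≥ 1, h − j ≥ 3, j − k ≥ -1.
Adding all 5 inequalities: the left sides telescope to 0, and the right sides sum to 1 + (-3) + 1 + 3 + (-1) = 1. So 0 ≥ 1, which is false.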